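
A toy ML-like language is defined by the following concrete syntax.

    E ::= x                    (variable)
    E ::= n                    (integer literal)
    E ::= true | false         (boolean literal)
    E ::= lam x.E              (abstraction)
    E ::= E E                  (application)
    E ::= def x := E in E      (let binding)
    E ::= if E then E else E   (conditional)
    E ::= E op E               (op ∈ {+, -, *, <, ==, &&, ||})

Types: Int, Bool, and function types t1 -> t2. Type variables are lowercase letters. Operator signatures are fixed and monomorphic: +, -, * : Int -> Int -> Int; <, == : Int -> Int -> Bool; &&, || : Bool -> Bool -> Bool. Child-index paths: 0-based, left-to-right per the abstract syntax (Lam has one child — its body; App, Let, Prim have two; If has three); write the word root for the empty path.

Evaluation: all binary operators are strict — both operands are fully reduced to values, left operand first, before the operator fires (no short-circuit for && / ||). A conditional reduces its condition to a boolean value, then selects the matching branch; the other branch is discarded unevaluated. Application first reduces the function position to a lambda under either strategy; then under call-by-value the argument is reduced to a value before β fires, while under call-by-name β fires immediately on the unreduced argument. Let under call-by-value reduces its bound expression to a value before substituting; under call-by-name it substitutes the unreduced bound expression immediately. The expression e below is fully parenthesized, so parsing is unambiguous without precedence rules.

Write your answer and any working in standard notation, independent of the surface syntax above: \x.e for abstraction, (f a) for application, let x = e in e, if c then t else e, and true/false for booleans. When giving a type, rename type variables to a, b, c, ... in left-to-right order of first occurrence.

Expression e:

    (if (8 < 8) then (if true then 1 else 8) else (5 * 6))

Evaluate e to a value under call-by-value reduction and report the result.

Answer: 30

Working:
step 0: (if (8 < 8) then (if true then 1 else 8) else (5 * 6))
step 1: [delta@0] (if false then (if true then 1 else 8) else (5 * 6))
step 2: [if@root] (5 * 6)
step 3: [delta@root] 30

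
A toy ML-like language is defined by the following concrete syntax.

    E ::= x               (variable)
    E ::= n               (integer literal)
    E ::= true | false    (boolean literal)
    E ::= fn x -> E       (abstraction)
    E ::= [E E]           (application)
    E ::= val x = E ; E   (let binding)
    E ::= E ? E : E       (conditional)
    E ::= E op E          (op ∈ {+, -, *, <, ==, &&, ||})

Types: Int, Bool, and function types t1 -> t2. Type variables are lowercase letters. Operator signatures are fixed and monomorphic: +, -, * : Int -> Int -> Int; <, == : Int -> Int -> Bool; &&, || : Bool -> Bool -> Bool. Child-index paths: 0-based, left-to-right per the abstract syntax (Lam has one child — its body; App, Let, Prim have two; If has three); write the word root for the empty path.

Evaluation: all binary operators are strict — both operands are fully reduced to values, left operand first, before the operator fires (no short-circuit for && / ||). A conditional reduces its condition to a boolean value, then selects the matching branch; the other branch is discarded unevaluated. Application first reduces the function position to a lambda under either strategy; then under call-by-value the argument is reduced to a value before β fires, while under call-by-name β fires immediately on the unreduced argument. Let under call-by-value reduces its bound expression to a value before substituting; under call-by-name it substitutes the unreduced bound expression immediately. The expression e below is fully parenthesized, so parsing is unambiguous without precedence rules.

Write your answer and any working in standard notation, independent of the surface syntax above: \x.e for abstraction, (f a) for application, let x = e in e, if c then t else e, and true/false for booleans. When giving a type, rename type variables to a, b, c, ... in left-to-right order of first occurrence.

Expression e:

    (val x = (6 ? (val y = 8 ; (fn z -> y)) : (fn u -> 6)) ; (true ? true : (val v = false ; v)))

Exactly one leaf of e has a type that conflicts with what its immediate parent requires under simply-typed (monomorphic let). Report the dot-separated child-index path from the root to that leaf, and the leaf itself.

Answer: 0.0 : 6

Working:
  unify Int ~ Bool
  FAIL: mismatch Int ~ Bool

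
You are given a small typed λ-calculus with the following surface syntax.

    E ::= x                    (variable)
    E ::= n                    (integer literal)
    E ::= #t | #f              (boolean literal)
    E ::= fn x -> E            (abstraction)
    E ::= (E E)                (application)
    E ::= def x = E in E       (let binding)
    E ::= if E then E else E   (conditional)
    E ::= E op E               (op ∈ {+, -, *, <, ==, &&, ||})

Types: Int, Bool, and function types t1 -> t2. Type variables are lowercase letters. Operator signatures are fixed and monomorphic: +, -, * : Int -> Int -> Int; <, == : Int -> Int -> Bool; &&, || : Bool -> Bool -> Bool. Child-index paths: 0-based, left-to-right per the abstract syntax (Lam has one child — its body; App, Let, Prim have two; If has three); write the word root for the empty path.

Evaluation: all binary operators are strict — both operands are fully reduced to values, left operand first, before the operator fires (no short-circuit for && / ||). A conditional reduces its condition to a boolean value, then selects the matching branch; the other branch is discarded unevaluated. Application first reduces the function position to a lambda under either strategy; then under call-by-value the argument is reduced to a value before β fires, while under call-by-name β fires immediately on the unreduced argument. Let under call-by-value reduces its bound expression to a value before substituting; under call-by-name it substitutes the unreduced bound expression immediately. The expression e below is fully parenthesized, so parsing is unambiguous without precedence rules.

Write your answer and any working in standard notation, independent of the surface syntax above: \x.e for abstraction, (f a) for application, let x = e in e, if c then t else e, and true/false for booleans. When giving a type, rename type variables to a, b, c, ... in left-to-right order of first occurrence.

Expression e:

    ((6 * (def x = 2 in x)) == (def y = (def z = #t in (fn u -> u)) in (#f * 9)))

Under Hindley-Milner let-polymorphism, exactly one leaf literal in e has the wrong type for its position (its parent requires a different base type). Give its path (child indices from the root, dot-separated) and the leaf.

Answer: 1.1.0 : false

Derivation:
  unify Int ~ Int
let x : Int
x : Int
  unify Int ~ Int
  unify Int ~ Int
let z : Bool
u : a
\u._ : a -> a
let y : forall. a -> a
  unify Bool ~ Int
  FAIL: mismatch Bool ~ Int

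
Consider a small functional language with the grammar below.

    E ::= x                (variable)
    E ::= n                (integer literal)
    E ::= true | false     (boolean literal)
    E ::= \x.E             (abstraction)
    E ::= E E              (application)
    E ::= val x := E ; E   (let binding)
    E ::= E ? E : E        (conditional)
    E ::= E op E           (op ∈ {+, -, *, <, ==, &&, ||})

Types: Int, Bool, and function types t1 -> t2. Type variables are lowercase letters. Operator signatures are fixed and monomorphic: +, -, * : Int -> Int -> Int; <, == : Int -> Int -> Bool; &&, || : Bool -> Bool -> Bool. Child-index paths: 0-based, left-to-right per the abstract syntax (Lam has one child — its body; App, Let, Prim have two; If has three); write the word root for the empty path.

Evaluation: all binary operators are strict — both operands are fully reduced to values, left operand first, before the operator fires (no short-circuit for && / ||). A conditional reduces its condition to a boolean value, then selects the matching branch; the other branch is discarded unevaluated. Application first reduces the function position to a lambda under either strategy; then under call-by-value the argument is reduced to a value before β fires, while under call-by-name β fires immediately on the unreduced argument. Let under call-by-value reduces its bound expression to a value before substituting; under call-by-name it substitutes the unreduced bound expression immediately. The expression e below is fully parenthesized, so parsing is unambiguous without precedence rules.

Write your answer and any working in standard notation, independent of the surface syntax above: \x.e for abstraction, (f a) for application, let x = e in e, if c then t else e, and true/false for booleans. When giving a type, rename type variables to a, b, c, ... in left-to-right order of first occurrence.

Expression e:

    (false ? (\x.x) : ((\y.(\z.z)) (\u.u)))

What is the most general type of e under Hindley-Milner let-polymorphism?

Answer: a -> a

Working:
  unify Bool ~ Bool
x : a
\x._ : a -> a
z : c
\z._ : c -> c
\y._ : b -> c -> c
u : d
\u._ : d -> d
  unify b -> c -> c ~ (d -> d) -> e
  unify b ~ d -> d
  unify c -> c ~ e
_ _ : c -> c
  unify a -> a ~ c -> c
  unify a ~ c
  unify c ~ c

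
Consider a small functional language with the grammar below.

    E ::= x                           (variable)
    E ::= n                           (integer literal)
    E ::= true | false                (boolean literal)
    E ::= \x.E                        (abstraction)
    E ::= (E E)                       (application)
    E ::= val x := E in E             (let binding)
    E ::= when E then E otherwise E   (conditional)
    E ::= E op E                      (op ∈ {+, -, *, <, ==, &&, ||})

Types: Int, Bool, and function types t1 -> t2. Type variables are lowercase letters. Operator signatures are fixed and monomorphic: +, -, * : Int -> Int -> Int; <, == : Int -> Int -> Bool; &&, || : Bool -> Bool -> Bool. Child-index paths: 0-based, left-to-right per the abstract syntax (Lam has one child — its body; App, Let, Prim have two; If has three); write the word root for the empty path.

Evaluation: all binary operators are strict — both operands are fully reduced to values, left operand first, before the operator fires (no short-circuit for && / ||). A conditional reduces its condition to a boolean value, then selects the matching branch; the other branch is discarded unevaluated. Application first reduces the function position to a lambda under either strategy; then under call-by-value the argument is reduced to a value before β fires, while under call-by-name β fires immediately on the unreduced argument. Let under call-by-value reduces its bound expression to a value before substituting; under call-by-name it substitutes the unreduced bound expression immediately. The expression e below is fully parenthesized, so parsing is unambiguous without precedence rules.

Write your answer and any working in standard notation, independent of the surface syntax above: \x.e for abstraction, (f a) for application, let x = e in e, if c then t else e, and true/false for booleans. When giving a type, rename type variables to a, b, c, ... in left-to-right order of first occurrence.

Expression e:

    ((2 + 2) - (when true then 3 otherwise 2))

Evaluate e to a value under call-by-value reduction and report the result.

Answer: 1

Derivation:
step 0: ((2 + 2) - (if true then 3 else 2))
step 1: [delta@0] (4 - (if true then 3 else 2))
step 2: [if@1] (4 - 3)
step 3: [delta@root] 1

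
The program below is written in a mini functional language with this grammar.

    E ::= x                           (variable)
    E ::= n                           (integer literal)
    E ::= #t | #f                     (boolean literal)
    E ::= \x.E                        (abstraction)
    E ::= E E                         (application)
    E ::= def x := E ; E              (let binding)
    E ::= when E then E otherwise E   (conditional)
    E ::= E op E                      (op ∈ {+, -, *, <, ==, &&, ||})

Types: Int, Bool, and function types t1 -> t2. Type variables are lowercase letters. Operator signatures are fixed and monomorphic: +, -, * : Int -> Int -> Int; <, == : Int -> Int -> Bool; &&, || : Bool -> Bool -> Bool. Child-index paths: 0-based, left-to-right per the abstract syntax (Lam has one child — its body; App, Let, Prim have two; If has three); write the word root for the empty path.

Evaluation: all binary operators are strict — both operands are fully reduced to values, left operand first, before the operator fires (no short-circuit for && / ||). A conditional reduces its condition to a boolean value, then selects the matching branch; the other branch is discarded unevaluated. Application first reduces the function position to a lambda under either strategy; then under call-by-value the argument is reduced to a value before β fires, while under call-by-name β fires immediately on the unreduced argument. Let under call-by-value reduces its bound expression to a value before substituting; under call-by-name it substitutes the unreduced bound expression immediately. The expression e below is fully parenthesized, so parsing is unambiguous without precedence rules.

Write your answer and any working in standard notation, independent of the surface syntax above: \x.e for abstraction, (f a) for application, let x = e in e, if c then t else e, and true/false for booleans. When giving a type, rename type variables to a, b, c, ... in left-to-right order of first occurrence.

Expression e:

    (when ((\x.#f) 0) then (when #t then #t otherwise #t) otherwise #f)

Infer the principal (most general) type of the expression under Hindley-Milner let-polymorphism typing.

Working:
\x._ : a -> Bool
  unify a -> Bool ~ Int -> b
  unify a ~ Int
  unify Bool ~ b
_ _ : Bool
  unify Bool ~ Bool
  unify Bool ~ Bool
  unify Bool ~ Bool
  unify Bool ~ Bool

Answer: Bool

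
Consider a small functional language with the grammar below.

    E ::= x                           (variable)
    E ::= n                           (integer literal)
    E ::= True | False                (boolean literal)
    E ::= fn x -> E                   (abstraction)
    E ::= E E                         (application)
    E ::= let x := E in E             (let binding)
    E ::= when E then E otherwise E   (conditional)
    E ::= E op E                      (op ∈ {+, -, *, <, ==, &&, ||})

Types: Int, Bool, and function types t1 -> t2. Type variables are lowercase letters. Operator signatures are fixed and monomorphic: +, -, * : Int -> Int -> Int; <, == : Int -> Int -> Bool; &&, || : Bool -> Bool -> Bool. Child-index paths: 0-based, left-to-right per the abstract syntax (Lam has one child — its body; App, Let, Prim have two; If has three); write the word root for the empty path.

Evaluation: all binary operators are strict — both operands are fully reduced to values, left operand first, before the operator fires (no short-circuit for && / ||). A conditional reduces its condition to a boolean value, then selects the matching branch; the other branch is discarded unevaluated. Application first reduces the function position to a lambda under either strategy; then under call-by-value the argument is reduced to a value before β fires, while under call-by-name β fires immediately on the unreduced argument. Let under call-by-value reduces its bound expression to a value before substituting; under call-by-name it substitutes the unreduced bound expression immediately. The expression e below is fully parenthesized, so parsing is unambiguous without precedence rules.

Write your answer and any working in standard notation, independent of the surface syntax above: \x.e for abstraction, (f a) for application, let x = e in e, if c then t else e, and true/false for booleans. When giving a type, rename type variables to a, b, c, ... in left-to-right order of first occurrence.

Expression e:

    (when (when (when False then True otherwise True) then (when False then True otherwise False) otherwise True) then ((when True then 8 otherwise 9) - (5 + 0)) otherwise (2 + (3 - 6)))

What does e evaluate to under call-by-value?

Answer: -1

Derivation:
step 0: (if (if (if false then true else true) then (if false then true else false) else true) then ((if true then 8 else 9) - (5 + 0)) else (2 + (3 - 6)))
step 1: [if@0.0] (if (if true then (if false then true else false) else true) then ((if true then 8 else 9) - (5 + 0)) else (2 + (3 - 6)))
step 2: [if@0] (if (if false then true else false) then ((if true then 8 else 9) - (5 + 0)) else (2 + (3 - 6)))
step 3: [if@0] (if false then ((if true then 8 else 9) - (5 + 0)) else (2 + (3 - 6)))
step 4: [if@root] (2 + (3 - 6))
step 5: [delta@1] (2 + -3)
step 6: [delta@root] -1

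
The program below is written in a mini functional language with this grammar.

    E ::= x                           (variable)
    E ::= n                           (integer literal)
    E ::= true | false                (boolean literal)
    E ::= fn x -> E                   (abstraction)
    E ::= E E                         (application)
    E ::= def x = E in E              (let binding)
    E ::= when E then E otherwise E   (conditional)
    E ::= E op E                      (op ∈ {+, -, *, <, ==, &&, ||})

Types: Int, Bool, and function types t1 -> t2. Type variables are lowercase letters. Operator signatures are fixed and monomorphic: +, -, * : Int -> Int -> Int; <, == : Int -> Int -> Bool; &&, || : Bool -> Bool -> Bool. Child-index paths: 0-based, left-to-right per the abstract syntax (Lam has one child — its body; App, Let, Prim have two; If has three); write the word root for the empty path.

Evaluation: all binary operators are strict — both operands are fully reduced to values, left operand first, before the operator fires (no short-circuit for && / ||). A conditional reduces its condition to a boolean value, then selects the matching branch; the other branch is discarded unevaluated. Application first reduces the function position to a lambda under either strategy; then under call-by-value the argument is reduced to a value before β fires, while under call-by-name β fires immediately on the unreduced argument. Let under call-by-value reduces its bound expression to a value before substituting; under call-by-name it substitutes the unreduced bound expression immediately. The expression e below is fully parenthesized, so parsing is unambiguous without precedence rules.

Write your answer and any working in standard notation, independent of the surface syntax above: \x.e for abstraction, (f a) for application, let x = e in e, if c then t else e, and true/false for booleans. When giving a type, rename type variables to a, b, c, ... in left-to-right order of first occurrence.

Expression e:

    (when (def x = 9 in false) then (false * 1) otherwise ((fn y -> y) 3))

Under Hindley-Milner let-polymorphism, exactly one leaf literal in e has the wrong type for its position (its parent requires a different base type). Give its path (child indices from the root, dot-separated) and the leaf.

Answer: 1.0 : false

Trace:
let x : Int
  unify Bool ~ Bool
  unify Bool ~ Int
  FAIL: mismatch Bool ~ Int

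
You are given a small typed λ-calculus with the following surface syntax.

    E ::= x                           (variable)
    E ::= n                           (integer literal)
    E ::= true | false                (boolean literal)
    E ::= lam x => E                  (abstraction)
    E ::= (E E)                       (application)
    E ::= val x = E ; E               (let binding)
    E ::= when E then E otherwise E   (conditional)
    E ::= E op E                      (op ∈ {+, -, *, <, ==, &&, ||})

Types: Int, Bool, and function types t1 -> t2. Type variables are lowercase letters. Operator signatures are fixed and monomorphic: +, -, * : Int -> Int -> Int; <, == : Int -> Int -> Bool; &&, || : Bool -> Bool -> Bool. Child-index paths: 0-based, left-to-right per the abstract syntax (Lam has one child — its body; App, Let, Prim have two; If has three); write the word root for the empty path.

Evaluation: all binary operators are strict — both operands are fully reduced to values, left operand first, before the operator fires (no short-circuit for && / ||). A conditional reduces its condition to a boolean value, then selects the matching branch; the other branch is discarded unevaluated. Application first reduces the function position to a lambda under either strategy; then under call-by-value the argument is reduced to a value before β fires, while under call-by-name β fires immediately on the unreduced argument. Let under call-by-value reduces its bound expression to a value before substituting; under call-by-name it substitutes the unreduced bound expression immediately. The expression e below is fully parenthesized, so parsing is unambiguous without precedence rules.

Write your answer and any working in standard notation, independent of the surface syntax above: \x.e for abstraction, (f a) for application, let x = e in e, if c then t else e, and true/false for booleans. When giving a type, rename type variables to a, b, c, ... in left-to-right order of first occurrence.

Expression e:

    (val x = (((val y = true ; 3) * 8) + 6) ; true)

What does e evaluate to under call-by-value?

Answer: true

Derivation:
step 0: (let x = (((let y = true in 3) * 8) + 6) in true)
step 1: [let@0.0.0] (let x = ((3 * 8) + 6) in true)
step 2: [delta@0.0] (let x = (24 + 6) in true)
step 3: [delta@0] (let x = 30 in true)
step 4: [let@root] true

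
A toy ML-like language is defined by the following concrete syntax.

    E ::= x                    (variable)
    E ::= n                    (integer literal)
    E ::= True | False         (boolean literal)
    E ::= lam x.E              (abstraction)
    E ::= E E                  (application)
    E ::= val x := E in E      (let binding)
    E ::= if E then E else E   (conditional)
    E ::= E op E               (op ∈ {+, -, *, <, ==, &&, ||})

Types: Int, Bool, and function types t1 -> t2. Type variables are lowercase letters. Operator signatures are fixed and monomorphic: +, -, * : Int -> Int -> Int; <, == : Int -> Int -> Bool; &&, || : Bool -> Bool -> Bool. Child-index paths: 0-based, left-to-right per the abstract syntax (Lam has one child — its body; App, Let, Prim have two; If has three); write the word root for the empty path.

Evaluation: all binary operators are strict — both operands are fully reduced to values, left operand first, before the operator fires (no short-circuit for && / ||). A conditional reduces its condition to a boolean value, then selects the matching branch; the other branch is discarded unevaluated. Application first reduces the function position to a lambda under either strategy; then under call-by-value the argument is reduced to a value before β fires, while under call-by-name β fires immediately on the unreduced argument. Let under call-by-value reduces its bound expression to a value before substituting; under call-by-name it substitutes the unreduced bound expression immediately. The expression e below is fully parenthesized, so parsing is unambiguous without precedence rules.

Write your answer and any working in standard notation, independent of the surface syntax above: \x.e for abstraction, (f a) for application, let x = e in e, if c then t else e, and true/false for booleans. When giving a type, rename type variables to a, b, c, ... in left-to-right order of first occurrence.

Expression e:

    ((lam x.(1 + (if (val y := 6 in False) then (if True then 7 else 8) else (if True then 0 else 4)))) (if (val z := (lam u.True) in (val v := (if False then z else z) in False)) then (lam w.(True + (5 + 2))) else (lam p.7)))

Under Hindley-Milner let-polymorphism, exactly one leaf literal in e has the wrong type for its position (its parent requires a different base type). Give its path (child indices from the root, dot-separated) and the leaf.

Working:
  unify Int ~ Int
let y : Int
  unify Bool ~ Bool
  unify Bool ~ Bool
  unify Int ~ Int
  unify Bool ~ Bool
  unify Int ~ Int
  unify Int ~ Int
  unify Int ~ Int
\x._ : a -> Int
\u._ : b -> Bool
let z : forall. b -> Bool
  unify Bool ~ Bool
z : c -> Bool
z : d -> Bool
  unify c -> Bool ~ d -> Bool
  unify c ~ d
  unify Bool ~ Bool
let v : forall. d -> Bool
  unify Bool ~ Bool
  unify Bool ~ Int
  FAIL: mismatch Bool ~ Int

Answer: 1.1.0.0 : true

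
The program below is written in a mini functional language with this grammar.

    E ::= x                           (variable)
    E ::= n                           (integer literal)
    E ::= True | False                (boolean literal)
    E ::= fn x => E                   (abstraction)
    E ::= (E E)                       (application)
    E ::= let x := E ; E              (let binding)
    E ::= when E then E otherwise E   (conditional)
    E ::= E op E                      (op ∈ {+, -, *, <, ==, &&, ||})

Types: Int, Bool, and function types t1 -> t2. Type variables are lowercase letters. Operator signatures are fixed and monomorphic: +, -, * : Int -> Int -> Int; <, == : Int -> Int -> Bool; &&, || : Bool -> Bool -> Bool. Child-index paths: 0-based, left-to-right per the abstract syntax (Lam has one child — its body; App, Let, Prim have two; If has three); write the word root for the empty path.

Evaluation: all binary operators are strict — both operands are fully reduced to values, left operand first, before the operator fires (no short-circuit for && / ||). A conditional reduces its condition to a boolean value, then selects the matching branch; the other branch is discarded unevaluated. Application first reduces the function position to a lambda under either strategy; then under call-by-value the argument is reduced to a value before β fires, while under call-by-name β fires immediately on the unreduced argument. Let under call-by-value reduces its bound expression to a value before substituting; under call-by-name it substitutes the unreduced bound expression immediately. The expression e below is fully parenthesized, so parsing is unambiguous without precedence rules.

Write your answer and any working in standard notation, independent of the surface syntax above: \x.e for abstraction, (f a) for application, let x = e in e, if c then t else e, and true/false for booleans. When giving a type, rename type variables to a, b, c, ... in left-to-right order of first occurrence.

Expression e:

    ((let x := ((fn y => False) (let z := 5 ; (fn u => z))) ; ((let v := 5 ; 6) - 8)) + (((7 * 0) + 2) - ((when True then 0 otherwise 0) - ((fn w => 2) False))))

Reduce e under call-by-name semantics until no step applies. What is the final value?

Trace:
step 0: ((let x = ((\y.false) (let z = 5 in (\u.z))) in ((let v = 5 in 6) - 8)) + (((7 * 0) + 2) - ((if true then 0 else 0) - ((\w.2) false))))
step 1: [let@0] (((let v = 5 in 6) - 8) + (((7 * 0) + 2) - ((if true then 0 else 0) - ((\w.2) false))))
step 2: [let@0.0] ((6 - 8) + (((7 * 0) + 2) - ((if true then 0 else 0) - ((\w.2) false))))
step 3: [delta@0] (-2 + (((7 * 0) + 2) - ((if true then 0 else 0) - ((\w.2) false))))
step 4: [delta@1.0.0] (-2 + ((0 + 2) - ((if true then 0 else 0) - ((\w.2) false))))
step 5: [delta@1.0] (-2 + (2 - ((if true then 0 else 0) - ((\w.2) false))))
step 6: [if@1.1.0] (-2 + (2 - (0 - ((\w.2) false))))
step 7: [beta@1.1.1] (-2 + (2 - (0 - 2)))
step 8: [delta@1.1] (-2 + (2 - -2))
step 9: [delta@1] (-2 + 4)
step 10: [delta@root] 2

Answer: 2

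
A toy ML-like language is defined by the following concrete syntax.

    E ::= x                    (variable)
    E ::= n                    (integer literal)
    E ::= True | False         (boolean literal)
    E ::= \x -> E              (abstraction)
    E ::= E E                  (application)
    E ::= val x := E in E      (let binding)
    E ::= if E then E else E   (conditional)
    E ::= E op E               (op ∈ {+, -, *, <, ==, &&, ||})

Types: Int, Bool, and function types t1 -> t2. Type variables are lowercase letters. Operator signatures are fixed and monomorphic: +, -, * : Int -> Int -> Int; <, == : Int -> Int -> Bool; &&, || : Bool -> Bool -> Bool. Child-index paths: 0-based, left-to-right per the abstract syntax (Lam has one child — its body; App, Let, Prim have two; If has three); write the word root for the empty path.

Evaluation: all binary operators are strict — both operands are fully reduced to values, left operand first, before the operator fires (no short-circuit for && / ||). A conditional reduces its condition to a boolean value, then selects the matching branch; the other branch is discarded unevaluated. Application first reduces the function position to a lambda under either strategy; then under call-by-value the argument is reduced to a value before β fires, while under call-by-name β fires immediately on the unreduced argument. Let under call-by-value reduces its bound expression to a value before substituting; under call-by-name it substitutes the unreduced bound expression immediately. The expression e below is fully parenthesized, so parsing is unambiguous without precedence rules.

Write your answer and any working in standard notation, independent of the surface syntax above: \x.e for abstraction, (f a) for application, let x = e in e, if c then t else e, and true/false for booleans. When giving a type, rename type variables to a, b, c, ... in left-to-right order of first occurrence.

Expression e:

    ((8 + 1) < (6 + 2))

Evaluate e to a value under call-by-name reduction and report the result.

Derivation:
step 0: ((8 + 1) < (6 + 2))
step 1: [delta@0] (9 < (6 + 2))
step 2: [delta@1] (9 < 8)
step 3: [delta@root] false

Answer: false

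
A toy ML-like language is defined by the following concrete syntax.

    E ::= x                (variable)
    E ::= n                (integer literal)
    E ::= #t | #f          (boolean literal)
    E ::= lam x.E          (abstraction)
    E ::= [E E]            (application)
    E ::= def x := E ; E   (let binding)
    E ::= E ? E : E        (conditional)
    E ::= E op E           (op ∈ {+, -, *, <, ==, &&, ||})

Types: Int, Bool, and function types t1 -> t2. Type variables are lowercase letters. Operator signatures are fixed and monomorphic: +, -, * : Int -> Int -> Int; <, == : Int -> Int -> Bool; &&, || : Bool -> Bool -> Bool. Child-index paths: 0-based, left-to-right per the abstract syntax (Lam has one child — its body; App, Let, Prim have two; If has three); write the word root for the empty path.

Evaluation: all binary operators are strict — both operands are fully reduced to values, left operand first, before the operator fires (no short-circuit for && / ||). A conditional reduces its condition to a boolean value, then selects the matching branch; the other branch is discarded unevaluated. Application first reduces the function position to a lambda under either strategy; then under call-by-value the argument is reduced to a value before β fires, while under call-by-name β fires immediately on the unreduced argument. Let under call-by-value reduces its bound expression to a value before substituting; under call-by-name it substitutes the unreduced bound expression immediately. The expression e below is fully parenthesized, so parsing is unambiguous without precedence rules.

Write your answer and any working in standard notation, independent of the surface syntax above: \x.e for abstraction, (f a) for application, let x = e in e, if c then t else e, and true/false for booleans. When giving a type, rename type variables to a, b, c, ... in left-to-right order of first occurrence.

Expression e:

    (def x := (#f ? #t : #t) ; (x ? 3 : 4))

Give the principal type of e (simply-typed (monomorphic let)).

Working:
  unify Bool ~ Bool
  unify Bool ~ Bool
let x : Bool
x : Bool
  unify Bool ~ Bool
  unify Int ~ Int

Answer: Int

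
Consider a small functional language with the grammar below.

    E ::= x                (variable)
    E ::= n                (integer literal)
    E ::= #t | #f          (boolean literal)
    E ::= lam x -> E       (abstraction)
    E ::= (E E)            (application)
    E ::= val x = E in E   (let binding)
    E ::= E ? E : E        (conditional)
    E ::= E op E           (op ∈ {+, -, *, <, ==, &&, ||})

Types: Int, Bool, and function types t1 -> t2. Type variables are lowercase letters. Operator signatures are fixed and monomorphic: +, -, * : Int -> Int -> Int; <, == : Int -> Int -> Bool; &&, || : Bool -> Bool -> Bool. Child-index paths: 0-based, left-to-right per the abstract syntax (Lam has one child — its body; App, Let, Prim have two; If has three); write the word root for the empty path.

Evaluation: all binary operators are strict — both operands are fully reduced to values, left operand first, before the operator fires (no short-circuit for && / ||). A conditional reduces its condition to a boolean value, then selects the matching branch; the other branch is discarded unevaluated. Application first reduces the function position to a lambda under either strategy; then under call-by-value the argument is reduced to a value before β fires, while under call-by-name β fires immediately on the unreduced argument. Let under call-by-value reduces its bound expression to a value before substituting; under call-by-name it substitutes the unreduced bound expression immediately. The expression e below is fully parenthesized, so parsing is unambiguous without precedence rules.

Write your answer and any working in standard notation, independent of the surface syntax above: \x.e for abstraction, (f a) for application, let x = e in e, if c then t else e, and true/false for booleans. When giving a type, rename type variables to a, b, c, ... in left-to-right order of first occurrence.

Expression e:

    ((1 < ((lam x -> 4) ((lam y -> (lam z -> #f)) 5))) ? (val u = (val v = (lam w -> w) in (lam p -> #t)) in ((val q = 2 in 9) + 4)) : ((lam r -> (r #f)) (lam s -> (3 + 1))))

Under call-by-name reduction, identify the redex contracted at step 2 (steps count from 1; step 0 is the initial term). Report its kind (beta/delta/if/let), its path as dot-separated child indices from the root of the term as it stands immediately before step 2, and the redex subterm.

Working:
step 0: (if (1 < ((\x.4) ((\y.(\z.false)) 5))) then (let u = (let v = (\w.w) in (\p.true)) in ((let q = 2 in 9) + 4)) else ((\r.(r false)) (\s.(3 + 1))))
step 1: [beta@0.1] (if (1 < 4) then (let u = (let v = (\w.w) in (\p.true)) in ((let q = 2 in 9) + 4)) else ((\r.(r false)) (\s.(3 + 1))))
step 2: [delta@0] (if true then (let u = (let v = (\w.w) in (\p.true)) in ((let q = 2 in 9) + 4)) else ((\r.(r false)) (\s.(3 + 1))))

Answer: delta at 0 : (1 < 4)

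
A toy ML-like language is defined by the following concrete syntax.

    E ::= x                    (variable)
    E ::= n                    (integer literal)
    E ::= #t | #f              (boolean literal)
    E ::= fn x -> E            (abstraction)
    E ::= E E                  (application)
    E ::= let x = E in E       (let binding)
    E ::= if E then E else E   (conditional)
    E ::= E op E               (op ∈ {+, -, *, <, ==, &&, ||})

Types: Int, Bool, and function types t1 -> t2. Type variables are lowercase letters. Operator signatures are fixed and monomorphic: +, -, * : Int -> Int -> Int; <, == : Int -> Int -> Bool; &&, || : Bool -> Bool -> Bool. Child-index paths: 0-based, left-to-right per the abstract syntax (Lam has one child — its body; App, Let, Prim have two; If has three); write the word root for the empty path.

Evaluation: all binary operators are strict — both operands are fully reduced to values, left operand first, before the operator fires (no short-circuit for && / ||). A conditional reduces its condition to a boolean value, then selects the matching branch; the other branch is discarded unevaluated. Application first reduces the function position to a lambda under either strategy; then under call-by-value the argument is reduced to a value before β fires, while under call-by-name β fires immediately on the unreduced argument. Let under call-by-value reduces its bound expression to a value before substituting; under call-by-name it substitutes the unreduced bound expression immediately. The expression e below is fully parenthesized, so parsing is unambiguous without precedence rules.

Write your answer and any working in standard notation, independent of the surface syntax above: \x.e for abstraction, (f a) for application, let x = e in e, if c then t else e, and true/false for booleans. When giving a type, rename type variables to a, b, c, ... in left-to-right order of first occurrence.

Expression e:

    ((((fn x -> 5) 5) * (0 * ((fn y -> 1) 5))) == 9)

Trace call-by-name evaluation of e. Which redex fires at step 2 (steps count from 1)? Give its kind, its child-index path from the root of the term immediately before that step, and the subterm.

Working:
step 0: ((((\x.5) 5) * (0 * ((\y.1) 5))) == 9)
step 1: [beta@0.0] ((5 * (0 * ((\y.1) 5))) == 9)
step 2: [beta@0.1.1] ((5 * (0 * 1)) == 9)

Answer: beta at 0.1.1 : ((\y.1) 5)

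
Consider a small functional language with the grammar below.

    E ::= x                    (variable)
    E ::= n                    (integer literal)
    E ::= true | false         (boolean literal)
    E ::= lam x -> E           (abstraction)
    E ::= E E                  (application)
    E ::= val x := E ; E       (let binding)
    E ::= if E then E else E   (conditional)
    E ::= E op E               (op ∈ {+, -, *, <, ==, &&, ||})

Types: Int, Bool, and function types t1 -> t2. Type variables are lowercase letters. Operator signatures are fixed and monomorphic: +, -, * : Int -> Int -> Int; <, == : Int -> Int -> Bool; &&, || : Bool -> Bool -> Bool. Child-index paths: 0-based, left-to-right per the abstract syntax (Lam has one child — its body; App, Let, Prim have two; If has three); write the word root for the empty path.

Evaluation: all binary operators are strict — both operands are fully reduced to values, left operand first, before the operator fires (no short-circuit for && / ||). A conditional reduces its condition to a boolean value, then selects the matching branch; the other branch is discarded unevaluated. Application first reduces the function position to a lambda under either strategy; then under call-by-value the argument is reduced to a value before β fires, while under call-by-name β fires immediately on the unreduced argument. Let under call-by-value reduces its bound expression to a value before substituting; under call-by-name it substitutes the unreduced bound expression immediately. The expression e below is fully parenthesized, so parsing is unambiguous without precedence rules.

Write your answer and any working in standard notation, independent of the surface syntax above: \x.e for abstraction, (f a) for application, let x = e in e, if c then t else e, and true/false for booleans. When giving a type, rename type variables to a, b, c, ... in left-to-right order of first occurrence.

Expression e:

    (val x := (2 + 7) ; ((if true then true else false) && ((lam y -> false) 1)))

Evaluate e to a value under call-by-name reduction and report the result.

Answer: false

Trace:
step 0: (let x = (2 + 7) in ((if true then true else false) && ((\y.false) 1)))
step 1: [let@root] ((if true then true else false) && ((\y.false) 1))
step 2: [if@0] (true && ((\y.false) 1))
step 3: [beta@1] (true && false)
step 4: [delta@root] false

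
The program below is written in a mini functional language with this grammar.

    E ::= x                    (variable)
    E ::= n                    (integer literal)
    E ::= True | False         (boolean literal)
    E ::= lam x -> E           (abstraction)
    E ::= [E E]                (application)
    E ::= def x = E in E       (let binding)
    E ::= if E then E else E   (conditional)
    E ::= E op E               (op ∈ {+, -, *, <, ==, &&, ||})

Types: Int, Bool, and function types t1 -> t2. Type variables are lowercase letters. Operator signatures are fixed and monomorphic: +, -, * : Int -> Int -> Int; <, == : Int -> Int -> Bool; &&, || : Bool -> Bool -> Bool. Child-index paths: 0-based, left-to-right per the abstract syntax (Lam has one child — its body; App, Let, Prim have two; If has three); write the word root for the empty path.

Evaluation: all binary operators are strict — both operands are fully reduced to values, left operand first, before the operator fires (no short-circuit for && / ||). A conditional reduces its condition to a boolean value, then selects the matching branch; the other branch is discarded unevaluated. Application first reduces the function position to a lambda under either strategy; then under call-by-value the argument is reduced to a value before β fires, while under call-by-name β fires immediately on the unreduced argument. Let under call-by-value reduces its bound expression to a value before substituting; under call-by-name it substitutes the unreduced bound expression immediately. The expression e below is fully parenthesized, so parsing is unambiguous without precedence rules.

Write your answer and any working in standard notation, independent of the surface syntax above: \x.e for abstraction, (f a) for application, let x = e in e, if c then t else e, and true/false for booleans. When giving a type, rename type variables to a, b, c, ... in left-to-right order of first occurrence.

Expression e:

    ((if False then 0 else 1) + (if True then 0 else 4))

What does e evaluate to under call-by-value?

Answer: 1

Derivation:
step 0: ((if false then 0 else 1) + (if true then 0 else 4))
step 1: [if@0] (1 + (if true then 0 else 4))
step 2: [if@1] (1 + 0)
step 3: [delta@root] 1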